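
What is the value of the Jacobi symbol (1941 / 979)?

1

(1941 / 979)
  = (962 / 979)    [1941 ≡ 962 mod 979]
  = -(481 / 979)    [979 ≡ 3 mod 8 ⇒ (2 / 979) = -1]
  = -(979 / 481)    [QR: 481 ≡ 1 mod 4, sign kept]
  = -(17 / 481)    [979 ≡ 17 mod 481]
  = -(481 / 17)    [QR: 17 ≡ 1 mod 4, sign kept]
  = -(5 / 17)    [481 ≡ 5 mod 17]
  = -(17 / 5)    [QR: 5 ≡ 1 mod 4, sign kept]
  = -(2 / 5)    [17 ≡ 2 mod 5]
  = (1 / 5)    [5 ≡ 5 mod 8 ⇒ (2 / 5) = -1]
  = 1    [(1 / 5) = 1]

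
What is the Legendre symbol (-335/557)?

(-335/557)
  = (222/557)    [-335 ≡ 222 mod 557]
  = -(111/557)    [557 ≡ 5 mod 8 ⇒ (2/557) = -1]
  = -(557/111)    [QR: 557 ≡ 1 mod 4, sign kept]
  = -(2/111)    [557 ≡ 2 mod 111]
  = -(1/111)    [111 ≡ 7 mod 8 ⇒ (2/111) = +1]
  = -1    [(1/111) = 1]

-1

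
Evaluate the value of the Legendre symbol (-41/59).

-1

Reduce the numerator: -41 ≡ 18 (mod 59), so (-41/59) = (18/59).
Factor out 2: 18 = 2·9. Since 59 ≡ 3 (mod 8), (2/59) = -1. Now have -(9/59).
9 ≡ 1 (mod 4), so quadratic reciprocity gives (9/59) = (59/9). Reduce: 59 ≡ 5 (mod 9). Now have -(5/9).
5 ≡ 1 (mod 4), so quadratic reciprocity gives (5/9) = (9/5). Reduce: 9 ≡ 4 (mod 5). Now have -(4/5).
Factor out 2: 4 = 2^2. Since 5 ≡ 5 (mod 8), (2/5) = -1, and (2/5)^2 = +1. Now have -(1/5).
(1/5) = 1. Collecting the sign factors: -1.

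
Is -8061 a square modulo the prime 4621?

no

Pull out -1: (-8061/4621) = (-1/4621)·(8061/4621). Since 4621 ≡ 1 (mod 4), (-1/4621) = +1. Now have (8061/4621).
Reduce the numerator: 8061 ≡ 3440 (mod 4621), so (8061/4621) = (3440/4621).
Factor out 2: 3440 = 2^4·215. Since 4621 ≡ 5 (mod 8), (2/4621) = -1, and (2/4621)^4 = +1. Now have (215/4621).
4621 ≡ 1 (mod 4), so quadratic reciprocity gives (215/4621) = (4621/215). Reduce: 4621 ≡ 106 (mod 215). Now have (106/215).
Factor out 2: 106 = 2·53. Since 215 ≡ 7 (mod 8), (2/215) = +1. Now have (53/215).
53 ≡ 1 (mod 4), so quadratic reciprocity gives (53/215) = (215/53). Reduce: 215 ≡ 3 (mod 53). Now have (3/53).
53 ≡ 1 (mod 4), so quadratic reciprocity gives (3/53) = (53/3). Reduce: 53 ≡ 2 (mod 3). Now have (2/3).
Factor out 2: 2 = 2. Since 3 ≡ 3 (mod 8), (2/3) = -1. Now have -(1/3).
(1/3) = 1. Collecting the sign factors: -1.
(-8061/4621) = -1, and 4621 is prime, so -8061 is not a quadratic residue mod 4621.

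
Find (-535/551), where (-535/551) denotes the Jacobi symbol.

1

Reduce the numerator: -535 ≡ 16 (mod 551), so (-535/551) = (16/551).
Factor out 2: 16 = 2^4. Since 551 ≡ 7 (mod 8), (2/551) = +1, and (2/551)^4 = +1. Now have (1/551).
(1/551) = 1. Collecting the sign factors: 1.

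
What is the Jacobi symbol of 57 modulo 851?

1

(57|851)
  = (851|57)    [QR: 57 ≡ 1 mod 4, sign kept]
  = (53|57)    [851 ≡ 53 mod 57]
  = (57|53)    [QR: 53 ≡ 1 mod 4, sign kept]
  = (4|53)    [57 ≡ 4 mod 53]
  = (1|53)    [53 ≡ 5 mod 8 ⇒ (2|53)^2 = +1]
  = 1    [(1|53) = 1]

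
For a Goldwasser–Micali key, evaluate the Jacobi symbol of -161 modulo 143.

Reduce the numerator: -161 ≡ 125 (mod 143), so (-161 / 143) = (125 / 143).
125 ≡ 1 (mod 4), so quadratic reciprocity gives (125 / 143) = (143 / 125). Reduce: 143 ≡ 18 (mod 125). Now have (18 / 125).
Factor out 2: 18 = 2·9. Since 125 ≡ 5 (mod 8), (2 / 125) = -1. Now have -(9 / 125).
9 ≡ 1 (mod 4), so quadratic reciprocity gives (9 / 125) = (125 / 9). Reduce: 125 ≡ 8 (mod 9). Now have -(8 / 9).
Factor out 2: 8 = 2^3. Since 9 ≡ 1 (mod 8), (2 / 9) = +1, and (2 / 9)^3 = +1. Now have -(1 / 9).
(1 / 9) = 1. Collecting the sign factors: -1.

-1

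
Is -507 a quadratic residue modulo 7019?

Pull out -1: (-507|7019) = (-1|7019)·(507|7019). Since 7019 ≡ 3 (mod 4), (-1|7019) = -1. Now have -(507|7019).
Both 507 ≡ 3 and 7019 ≡ 3 (mod 4), so reciprocity gives (507|7019) = -(7019|507). Reduce: 7019 ≡ 428 (mod 507). Now have (428|507).
Factor out 2: 428 = 2^2·107. Since 507 ≡ 3 (mod 8), (2|507) = -1, and (2|507)^2 = +1. Now have (107|507).
Both 107 ≡ 3 and 507 ≡ 3 (mod 4), so reciprocity gives (107|507) = -(507|107). Reduce: 507 ≡ 79 (mod 107). Now have -(79|107).
Both 79 ≡ 3 and 107 ≡ 3 (mod 4), so reciprocity gives (79|107) = -(107|79). Reduce: 107 ≡ 28 (mod 79). Now have (28|79).
Factor out 2: 28 = 2^2·7. Since 79 ≡ 7 (mod 8), (2|79) = +1, and (2|79)^2 = +1. Now have (7|79).
Both 7 ≡ 3 and 79 ≡ 3 (mod 4), so reciprocity gives (7|79) = -(79|7). Reduce: 79 ≡ 2 (mod 7). Now have -(2|7).
Factor out 2: 2 = 2. Since 7 ≡ 7 (mod 8), (2|7) = +1. Now have -(1|7).
(1|7) = 1. Collecting the sign factors: -1.
(-507|7019) = -1, and 7019 is prime, so -507 is not a quadratic residue mod 7019.

no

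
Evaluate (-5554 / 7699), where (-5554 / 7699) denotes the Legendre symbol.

-1

Reduce the numerator: -5554 ≡ 2145 (mod 7699), so (-5554 / 7699) = (2145 / 7699).
2145 ≡ 1 (mod 4), so quadratic reciprocity gives (2145 / 7699) = (7699 / 2145). Reduce: 7699 ≡ 1264 (mod 2145). Now have (1264 / 2145).
Factor out 2: 1264 = 2^4·79. Since 2145 ≡ 1 (mod 8), (2 / 2145) = +1, and (2 / 2145)^4 = +1. Now have (79 / 2145).
2145 ≡ 1 (mod 4), so quadratic reciprocity gives (79 / 2145) = (2145 / 79). Reduce: 2145 ≡ 12 (mod 79). Now have (12 / 79).
Factor out 2: 12 = 2^2·3. Since 79 ≡ 7 (mod 8), (2 / 79) = +1, and (2 / 79)^2 = +1. Now have (3 / 79).
Both 3 ≡ 3 and 79 ≡ 3 (mod 4), so reciprocity gives (3 / 79) = -(79 / 3). Reduce: 79 ≡ 1 (mod 3). Now have -(1 / 3).
(1 / 3) = 1. Collecting the sign factors: -1.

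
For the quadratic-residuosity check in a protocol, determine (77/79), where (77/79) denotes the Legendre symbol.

-1

(77/79)
  = (79/77)    [QR: 77 ≡ 1 mod 4, sign kept]
  = (2/77)    [79 ≡ 2 mod 77]
  = -(1/77)    [77 ≡ 5 mod 8 ⇒ (2/77) = -1]
  = -1    [(1/77) = 1]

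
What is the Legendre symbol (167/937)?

-1

(167/937)
  = (937/167)    [QR: 937 ≡ 1 mod 4, sign kept]
  = (102/167)    [937 ≡ 102 mod 167]
  = (51/167)    [167 ≡ 7 mod 8 ⇒ (2/167) = +1]
  = -(167/51)    [QR: both ≡ 3 mod 4, sign flips]
  = -(14/51)    [167 ≡ 14 mod 51]
  = (7/51)    [51 ≡ 3 mod 8 ⇒ (2/51) = -1]
  = -(51/7)    [QR: both ≡ 3 mod 4, sign flips]
  = -(2/7)    [51 ≡ 2 mod 7]
  = -(1/7)    [7 ≡ 7 mod 8 ⇒ (2/7) = +1]
  = -1    [(1/7) = 1]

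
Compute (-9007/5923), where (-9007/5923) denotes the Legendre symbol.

-1

Reduce the numerator: -9007 ≡ 2839 (mod 5923), so (-9007/5923) = (2839/5923).
Both 2839 ≡ 3 and 5923 ≡ 3 (mod 4), so reciprocity gives (2839/5923) = -(5923/2839). Reduce: 5923 ≡ 245 (mod 2839). Now have -(245/2839).
245 ≡ 1 (mod 4), so quadratic reciprocity gives (245/2839) = (2839/245). Reduce: 2839 ≡ 144 (mod 245). Now have -(144/245).
Factor out 2: 144 = 2^4·9. Since 245 ≡ 5 (mod 8), (2/245) = -1, and (2/245)^4 = +1. Now have -(9/245).
9 ≡ 1 (mod 4), so quadratic reciprocity gives (9/245) = (245/9). Reduce: 245 ≡ 2 (mod 9). Now have -(2/9).
Factor out 2: 2 = 2. Since 9 ≡ 1 (mod 8), (2/9) = +1. Now have -(1/9).
(1/9) = 1. Collecting the sign factors: -1.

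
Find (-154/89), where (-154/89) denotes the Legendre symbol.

-1

(-154/89)
  = (24/89)    [-154 ≡ 24 mod 89]
  = (3/89)    [89 ≡ 1 mod 8 ⇒ (2/89)^3 = +1]
  = (89/3)    [QR: 89 ≡ 1 mod 4, sign kept]
  = (2/3)    [89 ≡ 2 mod 3]
  = -(1/3)    [3 ≡ 3 mod 8 ⇒ (2/3) = -1]
  = -1    [(1/3) = 1]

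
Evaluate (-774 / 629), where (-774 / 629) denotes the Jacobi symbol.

Pull out -1: (-774 / 629) = (-1 / 629)·(774 / 629). Since 629 ≡ 1 (mod 4), (-1 / 629) = +1. Now have (774 / 629).
Reduce the numerator: 774 ≡ 145 (mod 629), so (774 / 629) = (145 / 629).
145 ≡ 1 (mod 4), so quadratic reciprocity gives (145 / 629) = (629 / 145). Reduce: 629 ≡ 49 (mod 145). Now have (49 / 145).
49 ≡ 1 (mod 4), so quadratic reciprocity gives (49 / 145) = (145 / 49). Reduce: 145 ≡ 47 (mod 49). Now have (47 / 49).
49 ≡ 1 (mod 4), so quadratic reciprocity gives (47 / 49) = (49 / 47). Reduce: 49 ≡ 2 (mod 47). Now have (2 / 47).
Factor out 2: 2 = 2. Since 47 ≡ 7 (mod 8), (2 / 47) = +1. Now have (1 / 47).
(1 / 47) = 1. Collecting the sign factors: 1.

1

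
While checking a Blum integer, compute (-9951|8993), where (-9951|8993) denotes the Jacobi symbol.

-1

(-9951|8993)
  = (8035|8993)    [-9951 ≡ 8035 mod 8993]
  = (8993|8035)    [QR: 8993 ≡ 1 mod 4, sign kept]
  = (958|8035)    [8993 ≡ 958 mod 8035]
  = -(479|8035)    [8035 ≡ 3 mod 8 ⇒ (2|8035) = -1]
  = (8035|479)    [QR: both ≡ 3 mod 4, sign flips]
  = (371|479)    [8035 ≡ 371 mod 479]
  = -(479|371)    [QR: both ≡ 3 mod 4, sign flips]
  = -(108|371)    [479 ≡ 108 mod 371]
  = -(27|371)    [371 ≡ 3 mod 8 ⇒ (2|371)^2 = +1]
  = (371|27)    [QR: both ≡ 3 mod 4, sign flips]
  = (20|27)    [371 ≡ 20 mod 27]
  = (5|27)    [27 ≡ 3 mod 8 ⇒ (2|27)^2 = +1]
  = (27|5)    [QR: 5 ≡ 1 mod 4, sign kept]
  = (2|5)    [27 ≡ 2 mod 5]
  = -(1|5)    [5 ≡ 5 mod 8 ⇒ (2|5) = -1]
  = -1    [(1|5) = 1]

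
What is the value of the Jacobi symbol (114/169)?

1

Factor out 2: 114 = 2·57. Since 169 ≡ 1 (mod 8), (2/169) = +1. Now have (57/169).
57 ≡ 1 (mod 4), so quadratic reciprocity gives (57/169) = (169/57). Reduce: 169 ≡ 55 (mod 57). Now have (55/57).
57 ≡ 1 (mod 4), so quadratic reciprocity gives (55/57) = (57/55). Reduce: 57 ≡ 2 (mod 55). Now have (2/55).
Factor out 2: 2 = 2. Since 55 ≡ 7 (mod 8), (2/55) = +1. Now have (1/55).
(1/55) = 1. Collecting the sign factors: 1.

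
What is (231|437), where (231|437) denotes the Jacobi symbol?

(231|437)
  = (437|231)    [QR: 437 ≡ 1 mod 4, sign kept]
  = (206|231)    [437 ≡ 206 mod 231]
  = (103|231)    [231 ≡ 7 mod 8 ⇒ (2|231) = +1]
  = -(231|103)    [QR: both ≡ 3 mod 4, sign flips]
  = -(25|103)    [231 ≡ 25 mod 103]
  = -(103|25)    [QR: 25 ≡ 1 mod 4, sign kept]
  = -(3|25)    [103 ≡ 3 mod 25]
  = -(25|3)    [QR: 25 ≡ 1 mod 4, sign kept]
  = -(1|3)    [25 ≡ 1 mod 3]
  = -1    [(1|3) = 1]

-1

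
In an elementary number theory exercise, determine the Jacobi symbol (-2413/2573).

1

(-2413/2573)
  = (160/2573)    [-2413 ≡ 160 mod 2573]
  = -(5/2573)    [2573 ≡ 5 mod 8 ⇒ (2/2573)^5 = -1]
  = -(2573/5)    [QR: 5 ≡ 1 mod 4, sign kept]
  = -(3/5)    [2573 ≡ 3 mod 5]
  = -(5/3)    [QR: 5 ≡ 1 mod 4, sign kept]
  = -(2/3)    [5 ≡ 2 mod 3]
  = (1/3)    [3 ≡ 3 mod 8 ⇒ (2/3) = -1]
  = 1    [(1/3) = 1]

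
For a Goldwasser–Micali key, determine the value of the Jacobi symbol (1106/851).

1

Reduce the numerator: 1106 ≡ 255 (mod 851), so (1106/851) = (255/851).
Both 255 ≡ 3 and 851 ≡ 3 (mod 4), so reciprocity gives (255/851) = -(851/255). Reduce: 851 ≡ 86 (mod 255). Now have -(86/255).
Factor out 2: 86 = 2·43. Since 255 ≡ 7 (mod 8), (2/255) = +1. Now have -(43/255).
Both 43 ≡ 3 and 255 ≡ 3 (mod 4), so reciprocity gives (43/255) = -(255/43). Reduce: 255 ≡ 40 (mod 43). Now have (40/43).
Factor out 2: 40 = 2^3·5. Since 43 ≡ 3 (mod 8), (2/43) = -1, and (2/43)^3 = -1. Now have -(5/43).
5 ≡ 1 (mod 4), so quadratic reciprocity gives (5/43) = (43/5). Reduce: 43 ≡ 3 (mod 5). Now have -(3/5).
5 ≡ 1 (mod 4), so quadratic reciprocity gives (3/5) = (5/3). Reduce: 5 ≡ 2 (mod 3). Now have -(2/3).
Factor out 2: 2 = 2. Since 3 ≡ 3 (mod 8), (2/3) = -1. Now have (1/3).
(1/3) = 1. Collecting the sign factors: 1.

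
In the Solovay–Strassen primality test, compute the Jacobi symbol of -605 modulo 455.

0

(-605 / 455)
  = (305 / 455)    [-605 ≡ 305 mod 455]
  = (455 / 305)    [QR: 305 ≡ 1 mod 4, sign kept]
  = (150 / 305)    [455 ≡ 150 mod 305]
  = (75 / 305)    [305 ≡ 1 mod 8 ⇒ (2 / 305) = +1]
  = (305 / 75)    [QR: 305 ≡ 1 mod 4, sign kept]
  = (5 / 75)    [305 ≡ 5 mod 75]
  = (75 / 5)    [QR: 5 ≡ 1 mod 4, sign kept]
  = (0 / 5)    [75 ≡ 0 mod 5]
  = 0    [numerator 0, gcd > 1]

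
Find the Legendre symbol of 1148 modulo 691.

Reduce the numerator: 1148 ≡ 457 (mod 691), so (1148 / 691) = (457 / 691).
457 ≡ 1 (mod 4), so quadratic reciprocity gives (457 / 691) = (691 / 457). Reduce: 691 ≡ 234 (mod 457). Now have (234 / 457).
Factor out 2: 234 = 2·117. Since 457 ≡ 1 (mod 8), (2 / 457) = +1. Now have (117 / 457).
117 ≡ 1 (mod 4), so quadratic reciprocity gives (117 / 457) = (457 / 117). Reduce: 457 ≡ 106 (mod 117). Now have (106 / 117).
Factor out 2: 106 = 2·53. Since 117 ≡ 5 (mod 8), (2 / 117) = -1. Now have -(53 / 117).
53 ≡ 1 (mod 4), so quadratic reciprocity gives (53 / 117) = (117 / 53). Reduce: 117 ≡ 11 (mod 53). Now have -(11 / 53).
53 ≡ 1 (mod 4), so quadratic reciprocity gives (11 / 53) = (53 / 11). Reduce: 53 ≡ 9 (mod 11). Now have -(9 / 11).
9 ≡ 1 (mod 4), so quadratic reciprocity gives (9 / 11) = (11 / 9). Reduce: 11 ≡ 2 (mod 9). Now have -(2 / 9).
Factor out 2: 2 = 2. Since 9 ≡ 1 (mod 8), (2 / 9) = +1. Now have -(1 / 9).
(1 / 9) = 1. Collecting the sign factors: -1.

-1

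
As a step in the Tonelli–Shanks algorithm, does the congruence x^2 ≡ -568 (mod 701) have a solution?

(-568/701)
  = (568/701)    [701 ≡ 1 mod 4 ⇒ (-1/701) = +1]
  = -(71/701)    [701 ≡ 5 mod 8 ⇒ (2/701)^3 = -1]
  = -(701/71)    [QR: 701 ≡ 1 mod 4, sign kept]
  = -(62/71)    [701 ≡ 62 mod 71]
  = -(31/71)    [71 ≡ 7 mod 8 ⇒ (2/71) = +1]
  = (71/31)    [QR: both ≡ 3 mod 4, sign flips]
  = (9/31)    [71 ≡ 9 mod 31]
  = (31/9)    [QR: 9 ≡ 1 mod 4, sign kept]
  = (4/9)    [31 ≡ 4 mod 9]
  = (1/9)    [9 ≡ 1 mod 8 ⇒ (2/9)^2 = +1]
  = 1    [(1/9) = 1]
(-568/701) = 1, and 701 is prime, so -568 is a quadratic residue mod 701.

yes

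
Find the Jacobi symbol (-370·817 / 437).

By multiplicativity, (-370·817 / 437) = (-370 / 437)·(817 / 437).
First factor (-370 / 437):
(-370 / 437)
  = (67 / 437)    [-370 ≡ 67 mod 437]
  = (437 / 67)    [QR: 437 ≡ 1 mod 4, sign kept]
  = (35 / 67)    [437 ≡ 35 mod 67]
  = -(67 / 35)    [QR: both ≡ 3 mod 4, sign flips]
  = -(32 / 35)    [67 ≡ 32 mod 35]
  = (1 / 35)    [35 ≡ 3 mod 8 ⇒ (2 / 35)^5 = -1]
  = 1    [(1 / 35) = 1]
Second factor (817 / 437):
(817 / 437)
  = (380 / 437)    [817 ≡ 380 mod 437]
  = (95 / 437)    [437 ≡ 5 mod 8 ⇒ (2 / 437)^2 = +1]
  = (437 / 95)    [QR: 437 ≡ 1 mod 4, sign kept]
  = (57 / 95)    [437 ≡ 57 mod 95]
  = (95 / 57)    [QR: 57 ≡ 1 mod 4, sign kept]
  = (38 / 57)    [95 ≡ 38 mod 57]
  = (19 / 57)    [57 ≡ 1 mod 8 ⇒ (2 / 57) = +1]
  = (57 / 19)    [QR: 57 ≡ 1 mod 4, sign kept]
  = (0 / 19)    [57 ≡ 0 mod 19]
  = 0    [numerator 0, gcd > 1]
Product: (1)·(0) = 0.

0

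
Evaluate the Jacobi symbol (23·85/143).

By multiplicativity, (23·85/143) = (23/143)·(85/143).
First factor (23/143):
(23/143)
  = -(143/23)    [QR: both ≡ 3 mod 4, sign flips]
  = -(5/23)    [143 ≡ 5 mod 23]
  = -(23/5)    [QR: 5 ≡ 1 mod 4, sign kept]
  = -(3/5)    [23 ≡ 3 mod 5]
  = -(5/3)    [QR: 5 ≡ 1 mod 4, sign kept]
  = -(2/3)    [5 ≡ 2 mod 3]
  = (1/3)    [3 ≡ 3 mod 8 ⇒ (2/3) = -1]
  = 1    [(1/3) = 1]
Second factor (85/143):
(85/143)
  = (143/85)    [QR: 85 ≡ 1 mod 4, sign kept]
  = (58/85)    [143 ≡ 58 mod 85]
  = -(29/85)    [85 ≡ 5 mod 8 ⇒ (2/85) = -1]
  = -(85/29)    [QR: 29 ≡ 1 mod 4, sign kept]
  = -(27/29)    [85 ≡ 27 mod 29]
  = -(29/27)    [QR: 29 ≡ 1 mod 4, sign kept]
  = -(2/27)    [29 ≡ 2 mod 27]
  = (1/27)    [27 ≡ 3 mod 8 ⇒ (2/27) = -1]
  = 1    [(1/27) = 1]
Product: (1)·(1) = 1.

1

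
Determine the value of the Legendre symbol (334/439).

Factor out 2: 334 = 2·167. Since 439 ≡ 7 (mod 8), (2/439) = +1. Now have (167/439).
Both 167 ≡ 3 and 439 ≡ 3 (mod 4), so reciprocity gives (167/439) = -(439/167). Reduce: 439 ≡ 105 (mod 167). Now have -(105/167).
105 ≡ 1 (mod 4), so quadratic reciprocity gives (105/167) = (167/105). Reduce: 167 ≡ 62 (mod 105). Now have -(62/105).
Factor out 2: 62 = 2·31. Since 105 ≡ 1 (mod 8), (2/105) = +1. Now have -(31/105).
105 ≡ 1 (mod 4), so quadratic reciprocity gives (31/105) = (105/31). Reduce: 105 ≡ 12 (mod 31). Now have -(12/31).
Factor out 2: 12 = 2^2·3. Since 31 ≡ 7 (mod 8), (2/31) = +1, and (2/31)^2 = +1. Now have -(3/31).
Both 3 ≡ 3 and 31 ≡ 3 (mod 4), so reciprocity gives (3/31) = -(31/3). Reduce: 31 ≡ 1 (mod 3). Now have (1/3).
(1/3) = 1. Collecting the sign factors: 1.

1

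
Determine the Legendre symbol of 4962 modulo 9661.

1

Factor out 2: 4962 = 2·2481. Since 9661 ≡ 5 (mod 8), (2|9661) = -1. Now have -(2481|9661).
2481 ≡ 1 (mod 4), so quadratic reciprocity gives (2481|9661) = (9661|2481). Reduce: 9661 ≡ 2218 (mod 2481). Now have -(2218|2481).
Factor out 2: 2218 = 2·1109. Since 2481 ≡ 1 (mod 8), (2|2481) = +1. Now have -(1109|2481).
1109 ≡ 1 (mod 4), so quadratic reciprocity gives (1109|2481) = (2481|1109). Reduce: 2481 ≡ 263 (mod 1109). Now have -(263|1109).
1109 ≡ 1 (mod 4), so quadratic reciprocity gives (263|1109) = (1109|263). Reduce: 1109 ≡ 57 (mod 263). Now have -(57|263).
57 ≡ 1 (mod 4), so quadratic reciprocity gives (57|263) = (263|57). Reduce: 263 ≡ 35 (mod 57). Now have -(35|57).
57 ≡ 1 (mod 4), so quadratic reciprocity gives (35|57) = (57|35). Reduce: 57 ≡ 22 (mod 35). Now have -(22|35).
Factor out 2: 22 = 2·11. Since 35 ≡ 3 (mod 8), (2|35) = -1. Now have (11|35).
Both 11 ≡ 3 and 35 ≡ 3 (mod 4), so reciprocity gives (11|35) = -(35|11). Reduce: 35 ≡ 2 (mod 11). Now have -(2|11).
Factor out 2: 2 = 2. Since 11 ≡ 3 (mod 8), (2|11) = -1. Now have (1|11).
(1|11) = 1. Collecting the sign factors: 1.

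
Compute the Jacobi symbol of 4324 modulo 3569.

(4324|3569)
  = (755|3569)    [4324 ≡ 755 mod 3569]
  = (3569|755)    [QR: 3569 ≡ 1 mod 4, sign kept]
  = (549|755)    [3569 ≡ 549 mod 755]
  = (755|549)    [QR: 549 ≡ 1 mod 4, sign kept]
  = (206|549)    [755 ≡ 206 mod 549]
  = -(103|549)    [549 ≡ 5 mod 8 ⇒ (2|549) = -1]
  = -(549|103)    [QR: 549 ≡ 1 mod 4, sign kept]
  = -(34|103)    [549 ≡ 34 mod 103]
  = -(17|103)    [103 ≡ 7 mod 8 ⇒ (2|103) = +1]
  = -(103|17)    [QR: 17 ≡ 1 mod 4, sign kept]
  = -(1|17)    [103 ≡ 1 mod 17]
  = -1    [(1|17) = 1]

-1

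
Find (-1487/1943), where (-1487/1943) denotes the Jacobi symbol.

-1

Reduce the numerator: -1487 ≡ 456 (mod 1943), so (-1487/1943) = (456/1943).
Factor out 2: 456 = 2^3·57. Since 1943 ≡ 7 (mod 8), (2/1943) = +1, and (2/1943)^3 = +1. Now have (57/1943).
57 ≡ 1 (mod 4), so quadratic reciprocity gives (57/1943) = (1943/57). Reduce: 1943 ≡ 5 (mod 57). Now have (5/57).
5 ≡ 1 (mod 4), so quadratic reciprocity gives (5/57) = (57/5). Reduce: 57 ≡ 2 (mod 5). Now have (2/5).
Factor out 2: 2 = 2. Since 5 ≡ 5 (mod 8), (2/5) = -1. Now have -(1/5).
(1/5) = 1. Collecting the sign factors: -1.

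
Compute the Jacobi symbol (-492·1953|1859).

By multiplicativity, (-492·1953|1859) = (-492|1859)·(1953|1859).
First factor (-492|1859):
Pull out -1: (-492|1859) = (-1|1859)·(492|1859). Since 1859 ≡ 3 (mod 4), (-1|1859) = -1. Now have -(492|1859).
Factor out 2: 492 = 2^2·123. Since 1859 ≡ 3 (mod 8), (2|1859) = -1, and (2|1859)^2 = +1. Now have -(123|1859).
Both 123 ≡ 3 and 1859 ≡ 3 (mod 4), so reciprocity gives (123|1859) = -(1859|123). Reduce: 1859 ≡ 14 (mod 123). Now have (14|123).
Factor out 2: 14 = 2·7. Since 123 ≡ 3 (mod 8), (2|123) = -1. Now have -(7|123).
Both 7 ≡ 3 and 123 ≡ 3 (mod 4), so reciprocity gives (7|123) = -(123|7). Reduce: 123 ≡ 4 (mod 7). Now have (4|7).
Factor out 2: 4 = 2^2. Since 7 ≡ 7 (mod 8), (2|7) = +1, and (2|7)^2 = +1. Now have (1|7).
(1|7) = 1. Collecting the sign factors: 1.
Second factor (1953|1859):
Reduce the numerator: 1953 ≡ 94 (mod 1859), so (1953|1859) = (94|1859).
Factor out 2: 94 = 2·47. Since 1859 ≡ 3 (mod 8), (2|1859) = -1. Now have -(47|1859).
Both 47 ≡ 3 and 1859 ≡ 3 (mod 4), so reciprocity gives (47|1859) = -(1859|47). Reduce: 1859 ≡ 26 (mod 47). Now have (26|47).
Factor out 2: 26 = 2·13. Since 47 ≡ 7 (mod 8), (2|47) = +1. Now have (13|47).
13 ≡ 1 (mod 4), so quadratic reciprocity gives (13|47) = (47|13). Reduce: 47 ≡ 8 (mod 13). Now have (8|13).
Factor out 2: 8 = 2^3. Since 13 ≡ 5 (mod 8), (2|13) = -1, and (2|13)^3 = -1. Now have -(1|13).
(1|13) = 1. Collecting the sign factors: -1.
Product: (1)·(-1) = -1.

-1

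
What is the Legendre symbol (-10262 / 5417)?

Pull out -1: (-10262 / 5417) = (-1 / 5417)·(10262 / 5417). Since 5417 ≡ 1 (mod 4), (-1 / 5417) = +1. Now have (10262 / 5417).
Reduce the numerator: 10262 ≡ 4845 (mod 5417), so (10262 / 5417) = (4845 / 5417).
4845 ≡ 1 (mod 4), so quadratic reciprocity gives (4845 / 5417) = (5417 / 4845). Reduce: 5417 ≡ 572 (mod 4845). Now have (572 / 4845).
Factor out 2: 572 = 2^2·143. Since 4845 ≡ 5 (mod 8), (2 / 4845) = -1, and (2 / 4845)^2 = +1. Now have (143 / 4845).
4845 ≡ 1 (mod 4), so quadratic reciprocity gives (143 / 4845) = (4845 / 143). Reduce: 4845 ≡ 126 (mod 143). Now have (126 / 143).
Factor out 2: 126 = 2·63. Since 143 ≡ 7 (mod 8), (2 / 143) = +1. Now have (63 / 143).
Both 63 ≡ 3 and 143 ≡ 3 (mod 4), so reciprocity gives (63 / 143) = -(143 / 63). Reduce: 143 ≡ 17 (mod 63). Now have -(17 / 63).
17 ≡ 1 (mod 4), so quadratic reciprocity gives (17 / 63) = (63 / 17). Reduce: 63 ≡ 12 (mod 17). Now have -(12 / 17).
Factor out 2: 12 = 2^2·3. Since 17 ≡ 1 (mod 8), (2 / 17) = +1, and (2 / 17)^2 = +1. Now have -(3 / 17).
17 ≡ 1 (mod 4), so quadratic reciprocity gives (3 / 17) = (17 / 3). Reduce: 17 ≡ 2 (mod 3). Now have -(2 / 3).
Factor out 2: 2 = 2. Since 3 ≡ 3 (mod 8), (2 / 3) = -1. Now have (1 / 3).
(1 / 3) = 1. Collecting the sign factors: 1.

1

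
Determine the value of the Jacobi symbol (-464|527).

(-464|527)
  = (63|527)    [-464 ≡ 63 mod 527]
  = -(527|63)    [QR: both ≡ 3 mod 4, sign flips]
  = -(23|63)    [527 ≡ 23 mod 63]
  = (63|23)    [QR: both ≡ 3 mod 4, sign flips]
  = (17|23)    [63 ≡ 17 mod 23]
  = (23|17)    [QR: 17 ≡ 1 mod 4, sign kept]
  = (6|17)    [23 ≡ 6 mod 17]
  = (3|17)    [17 ≡ 1 mod 8 ⇒ (2|17) = +1]
  = (17|3)    [QR: 17 ≡ 1 mod 4, sign kept]
  = (2|3)    [17 ≡ 2 mod 3]
  = -(1|3)    [3 ≡ 3 mod 8 ⇒ (2|3) = -1]
  = -1    [(1|3) = 1]

-1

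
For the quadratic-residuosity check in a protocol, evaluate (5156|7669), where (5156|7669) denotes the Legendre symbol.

(5156|7669)
  = (1289|7669)    [7669 ≡ 5 mod 8 ⇒ (2|7669)^2 = +1]
  = (7669|1289)    [QR: 1289 ≡ 1 mod 4, sign kept]
  = (1224|1289)    [7669 ≡ 1224 mod 1289]
  = (153|1289)    [1289 ≡ 1 mod 8 ⇒ (2|1289)^3 = +1]
  = (1289|153)    [QR: 153 ≡ 1 mod 4, sign kept]
  = (65|153)    [1289 ≡ 65 mod 153]
  = (153|65)    [QR: 65 ≡ 1 mod 4, sign kept]
  = (23|65)    [153 ≡ 23 mod 65]
  = (65|23)    [QR: 65 ≡ 1 mod 4, sign kept]
  = (19|23)    [65 ≡ 19 mod 23]
  = -(23|19)    [QR: both ≡ 3 mod 4, sign flips]
  = -(4|19)    [23 ≡ 4 mod 19]
  = -(1|19)    [19 ≡ 3 mod 8 ⇒ (2|19)^2 = +1]
  = -1    [(1|19) = 1]

-1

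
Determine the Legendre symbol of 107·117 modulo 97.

1

By multiplicativity, (107·117/97) = (107/97)·(117/97).
First factor (107/97):
Reduce the numerator: 107 ≡ 10 (mod 97), so (107/97) = (10/97).
Factor out 2: 10 = 2·5. Since 97 ≡ 1 (mod 8), (2/97) = +1. Now have (5/97).
5 ≡ 1 (mod 4), so quadratic reciprocity gives (5/97) = (97/5). Reduce: 97 ≡ 2 (mod 5). Now have (2/5).
Factor out 2: 2 = 2. Since 5 ≡ 5 (mod 8), (2/5) = -1. Now have -(1/5).
(1/5) = 1. Collecting the sign factors: -1.
Second factor (117/97):
Reduce the numerator: 117 ≡ 20 (mod 97), so (117/97) = (20/97).
Factor out 2: 20 = 2^2·5. Since 97 ≡ 1 (mod 8), (2/97) = +1, and (2/97)^2 = +1. Now have (5/97).
5 ≡ 1 (mod 4), so quadratic reciprocity gives (5/97) = (97/5). Reduce: 97 ≡ 2 (mod 5). Now have (2/5).
Factor out 2: 2 = 2. Since 5 ≡ 5 (mod 8), (2/5) = -1. Now have -(1/5).
(1/5) = 1. Collecting the sign factors: -1.
Product: (-1)·(-1) = 1.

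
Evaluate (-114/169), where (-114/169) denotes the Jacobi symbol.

(-114/169)
  = (114/169)    [169 ≡ 1 mod 4 ⇒ (-1/169) = +1]
  = (57/169)    [169 ≡ 1 mod 8 ⇒ (2/169) = +1]
  = (169/57)    [QR: 57 ≡ 1 mod 4, sign kept]
  = (55/57)    [169 ≡ 55 mod 57]
  = (57/55)    [QR: 57 ≡ 1 mod 4, sign kept]
  = (2/55)    [57 ≡ 2 mod 55]
  = (1/55)    [55 ≡ 7 mod 8 ⇒ (2/55) = +1]
  = 1    [(1/55) = 1]

1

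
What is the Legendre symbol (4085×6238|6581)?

By multiplicativity, (4085·6238|6581) = (4085|6581)·(6238|6581).
First factor (4085|6581):
(4085|6581)
  = (6581|4085)    [QR: 4085 ≡ 1 mod 4, sign kept]
  = (2496|4085)    [6581 ≡ 2496 mod 4085]
  = (39|4085)    [4085 ≡ 5 mod 8 ⇒ (2|4085)^6 = +1]
  = (4085|39)    [QR: 4085 ≡ 1 mod 4, sign kept]
  = (29|39)    [4085 ≡ 29 mod 39]
  = (39|29)    [QR: 29 ≡ 1 mod 4, sign kept]
  = (10|29)    [39 ≡ 10 mod 29]
  = -(5|29)    [29 ≡ 5 mod 8 ⇒ (2|29) = -1]
  = -(29|5)    [QR: 5 ≡ 1 mod 4, sign kept]
  = -(4|5)    [29 ≡ 4 mod 5]
  = -(1|5)    [5 ≡ 5 mod 8 ⇒ (2|5)^2 = +1]
  = -1    [(1|5) = 1]
Second factor (6238|6581):
(6238|6581)
  = -(3119|6581)    [6581 ≡ 5 mod 8 ⇒ (2|6581) = -1]
  = -(6581|3119)    [QR: 6581 ≡ 1 mod 4, sign kept]
  = -(343|3119)    [6581 ≡ 343 mod 3119]
  = (3119|343)    [QR: both ≡ 3 mod 4, sign flips]
  = (32|343)    [3119 ≡ 32 mod 343]
  = (1|343)    [343 ≡ 7 mod 8 ⇒ (2|343)^5 = +1]
  = 1    [(1|343) = 1]
Product: (-1)·(1) = -1.

-1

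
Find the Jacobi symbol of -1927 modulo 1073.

1

Reduce the numerator: -1927 ≡ 219 (mod 1073), so (-1927/1073) = (219/1073).
1073 ≡ 1 (mod 4), so quadratic reciprocity gives (219/1073) = (1073/219). Reduce: 1073 ≡ 197 (mod 219). Now have (197/219).
197 ≡ 1 (mod 4), so quadratic reciprocity gives (197/219) = (219/197). Reduce: 219 ≡ 22 (mod 197). Now have (22/197).
Factor out 2: 22 = 2·11. Since 197 ≡ 5 (mod 8), (2/197) = -1. Now have -(11/197).
197 ≡ 1 (mod 4), so quadratic reciprocity gives (11/197) = (197/11). Reduce: 197 ≡ 10 (mod 11). Now have -(10/11).
Factor out 2: 10 = 2·5. Since 11 ≡ 3 (mod 8), (2/11) = -1. Now have (5/11).
5 ≡ 1 (mod 4), so quadratic reciprocity gives (5/11) = (11/5). Reduce: 11 ≡ 1 (mod 5). Now have (1/5).
(1/5) = 1. Collecting the sign factors: 1.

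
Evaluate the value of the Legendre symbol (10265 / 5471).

-1

Reduce the numerator: 10265 ≡ 4794 (mod 5471), so (10265 / 5471) = (4794 / 5471).
Factor out 2: 4794 = 2·2397. Since 5471 ≡ 7 (mod 8), (2 / 5471) = +1. Now have (2397 / 5471).
2397 ≡ 1 (mod 4), so quadratic reciprocity gives (2397 / 5471) = (5471 / 2397). Reduce: 5471 ≡ 677 (mod 2397). Now have (677 / 2397).
677 ≡ 1 (mod 4), so quadratic reciprocity gives (677 / 2397) = (2397 / 677). Reduce: 2397 ≡ 366 (mod 677). Now have (366 / 677).
Factor out 2: 366 = 2·183. Since 677 ≡ 5 (mod 8), (2 / 677) = -1. Now have -(183 / 677).
677 ≡ 1 (mod 4), so quadratic reciprocity gives (183 / 677) = (677 / 183). Reduce: 677 ≡ 128 (mod 183). Now have -(128 / 183).
Factor out 2: 128 = 2^7. Since 183 ≡ 7 (mod 8), (2 / 183) = +1, and (2 / 183)^7 = +1. Now have -(1 / 183).
(1 / 183) = 1. Collecting the sign factors: -1.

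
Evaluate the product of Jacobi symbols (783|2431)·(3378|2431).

By multiplicativity, (783·3378|2431) = (783|2431)·(3378|2431).
First factor (783|2431):
Both 783 ≡ 3 and 2431 ≡ 3 (mod 4), so reciprocity gives (783|2431) = -(2431|783). Reduce: 2431 ≡ 82 (mod 783). Now have -(82|783).
Factor out 2: 82 = 2·41. Since 783 ≡ 7 (mod 8), (2|783) = +1. Now have -(41|783).
41 ≡ 1 (mod 4), so quadratic reciprocity gives (41|783) = (783|41). Reduce: 783 ≡ 4 (mod 41). Now have -(4|41).
Factor out 2: 4 = 2^2. Since 41 ≡ 1 (mod 8), (2|41) = +1, and (2|41)^2 = +1. Now have -(1|41).
(1|41) = 1. Collecting the sign factors: -1.
Second factor (3378|2431):
Reduce the numerator: 3378 ≡ 947 (mod 2431), so (3378|2431) = (947|2431).
Both 947 ≡ 3 and 2431 ≡ 3 (mod 4), so reciprocity gives (947|2431) = -(2431|947). Reduce: 2431 ≡ 537 (mod 947). Now have -(537|947).
537 ≡ 1 (mod 4), so quadratic reciprocity gives (537|947) = (947|537). Reduce: 947 ≡ 410 (mod 537). Now have -(410|537).
Factor out 2: 410 = 2·205. Since 537 ≡ 1 (mod 8), (2|537) = +1. Now have -(205|537).
205 ≡ 1 (mod 4), so quadratic reciprocity gives (205|537) = (537|205). Reduce: 537 ≡ 127 (mod 205). Now have -(127|205).
205 ≡ 1 (mod 4), so quadratic reciprocity gives (127|205) = (205|127). Reduce: 205 ≡ 78 (mod 127). Now have -(78|127).
Factor out 2: 78 = 2·39. Since 127 ≡ 7 (mod 8), (2|127) = +1. Now have -(39|127).
Both 39 ≡ 3 and 127 ≡ 3 (mod 4), so reciprocity gives (39|127) = -(127|39). Reduce: 127 ≡ 10 (mod 39). Now have (10|39).
Factor out 2: 10 = 2·5. Since 39 ≡ 7 (mod 8), (2|39) = +1. Now have (5|39).
5 ≡ 1 (mod 4), so quadratic reciprocity gives (5|39) = (39|5). Reduce: 39 ≡ 4 (mod 5). Now have (4|5).
Factor out 2: 4 = 2^2. Since 5 ≡ 5 (mod 8), (2|5) = -1, and (2|5)^2 = +1. Now have (1|5).
(1|5) = 1. Collecting the sign factors: 1.
Product: (-1)·(1) = -1.

-1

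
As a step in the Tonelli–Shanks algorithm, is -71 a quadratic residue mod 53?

no

Reduce the numerator: -71 ≡ 35 (mod 53), so (-71/53) = (35/53).
53 ≡ 1 (mod 4), so quadratic reciprocity gives (35/53) = (53/35). Reduce: 53 ≡ 18 (mod 35). Now have (18/35).
Factor out 2: 18 = 2·9. Since 35 ≡ 3 (mod 8), (2/35) = -1. Now have -(9/35).
9 ≡ 1 (mod 4), so quadratic reciprocity gives (9/35) = (35/9). Reduce: 35 ≡ 8 (mod 9). Now have -(8/9).
Factor out 2: 8 = 2^3. Since 9 ≡ 1 (mod 8), (2/9) = +1, and (2/9)^3 = +1. Now have -(1/9).
(1/9) = 1. Collecting the sign factors: -1.
(-71/53) = -1, and 53 is prime, so -71 is not a quadratic residue mod 53.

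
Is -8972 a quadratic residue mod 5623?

(-8972/5623)
  = (2274/5623)    [-8972 ≡ 2274 mod 5623]
  = (1137/5623)    [5623 ≡ 7 mod 8 ⇒ (2/5623) = +1]
  = (5623/1137)    [QR: 1137 ≡ 1 mod 4, sign kept]
  = (1075/1137)    [5623 ≡ 1075 mod 1137]
  = (1137/1075)    [QR: 1137 ≡ 1 mod 4, sign kept]
  = (62/1075)    [1137 ≡ 62 mod 1075]
  = -(31/1075)    [1075 ≡ 3 mod 8 ⇒ (2/1075) = -1]
  = (1075/31)    [QR: both ≡ 3 mod 4, sign flips]
  = (21/31)    [1075 ≡ 21 mod 31]
  = (31/21)    [QR: 21 ≡ 1 mod 4, sign kept]
  = (10/21)    [31 ≡ 10 mod 21]
  = -(5/21)    [21 ≡ 5 mod 8 ⇒ (2/21) = -1]
  = -(21/5)    [QR: 5 ≡ 1 mod 4, sign kept]
  = -(1/5)    [21 ≡ 1 mod 5]
  = -1    [(1/5) = 1]
The Legendre symbol is -1, so x^2 ≡ -8972 (mod 5623) has no solution.

no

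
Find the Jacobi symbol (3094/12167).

1

(3094/12167)
  = (1547/12167)    [12167 ≡ 7 mod 8 ⇒ (2/12167) = +1]
  = -(12167/1547)    [QR: both ≡ 3 mod 4, sign flips]
  = -(1338/1547)    [12167 ≡ 1338 mod 1547]
  = (669/1547)    [1547 ≡ 3 mod 8 ⇒ (2/1547) = -1]
  = (1547/669)    [QR: 669 ≡ 1 mod 4, sign kept]
  = (209/669)    [1547 ≡ 209 mod 669]
  = (669/209)    [QR: 209 ≡ 1 mod 4, sign kept]
  = (42/209)    [669 ≡ 42 mod 209]
  = (21/209)    [209 ≡ 1 mod 8 ⇒ (2/209) = +1]
  = (209/21)    [QR: 21 ≡ 1 mod 4, sign kept]
  = (20/21)    [209 ≡ 20 mod 21]
  = (5/21)    [21 ≡ 5 mod 8 ⇒ (2/21)^2 = +1]
  = (21/5)    [QR: 5 ≡ 1 mod 4, sign kept]
  = (1/5)    [21 ≡ 1 mod 5]
  = 1    [(1/5) = 1]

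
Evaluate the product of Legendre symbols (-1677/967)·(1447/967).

By multiplicativity, (-1677·1447/967) = (-1677/967)·(1447/967).
First factor (-1677/967):
Reduce the numerator: -1677 ≡ 257 (mod 967), so (-1677/967) = (257/967).
257 ≡ 1 (mod 4), so quadratic reciprocity gives (257/967) = (967/257). Reduce: 967 ≡ 196 (mod 257). Now have (196/257).
Factor out 2: 196 = 2^2·49. Since 257 ≡ 1 (mod 8), (2/257) = +1, and (2/257)^2 = +1. Now have (49/257).
49 ≡ 1 (mod 4), so quadratic reciprocity gives (49/257) = (257/49). Reduce: 257 ≡ 12 (mod 49). Now have (12/49).
Factor out 2: 12 = 2^2·3. Since 49 ≡ 1 (mod 8), (2/49) = +1, and (2/49)^2 = +1. Now have (3/49).
49 ≡ 1 (mod 4), so quadratic reciprocity gives (3/49) = (49/3). Reduce: 49 ≡ 1 (mod 3). Now have (1/3).
(1/3) = 1. Collecting the sign factors: 1.
Second factor (1447/967):
Reduce the numerator: 1447 ≡ 480 (mod 967), so (1447/967) = (480/967).
Factor out 2: 480 = 2^5·15. Since 967 ≡ 7 (mod 8), (2/967) = +1, and (2/967)^5 = +1. Now have (15/967).
Both 15 ≡ 3 and 967 ≡ 3 (mod 4), so reciprocity gives (15/967) = -(967/15). Reduce: 967 ≡ 7 (mod 15). Now have -(7/15).
Both 7 ≡ 3 and 15 ≡ 3 (mod 4), so reciprocity gives (7/15) = -(15/7). Reduce: 15 ≡ 1 (mod 7). Now have (1/7).
(1/7) = 1. Collecting the sign factors: 1.
Product: (1)·(1) = 1.

1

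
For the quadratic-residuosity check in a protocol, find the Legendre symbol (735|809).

809 ≡ 1 (mod 4), so quadratic reciprocity gives (735|809) = (809|735). Reduce: 809 ≡ 74 (mod 735). Now have (74|735).
Factor out 2: 74 = 2·37. Since 735 ≡ 7 (mod 8), (2|735) = +1. Now have (37|735).
37 ≡ 1 (mod 4), so quadratic reciprocity gives (37|735) = (735|37). Reduce: 735 ≡ 32 (mod 37). Now have (32|37).
Factor out 2: 32 = 2^5. Since 37 ≡ 5 (mod 8), (2|37) = -1, and (2|37)^5 = -1. Now have -(1|37).
(1|37) = 1. Collecting the sign factors: -1.

-1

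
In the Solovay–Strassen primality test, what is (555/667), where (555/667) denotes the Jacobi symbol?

Both 555 ≡ 3 and 667 ≡ 3 (mod 4), so reciprocity gives (555/667) = -(667/555). Reduce: 667 ≡ 112 (mod 555). Now have -(112/555).
Factor out 2: 112 = 2^4·7. Since 555 ≡ 3 (mod 8), (2/555) = -1, and (2/555)^4 = +1. Now have -(7/555).
Both 7 ≡ 3 and 555 ≡ 3 (mod 4), so reciprocity gives (7/555) = -(555/7). Reduce: 555 ≡ 2 (mod 7). Now have (2/7).
Factor out 2: 2 = 2. Since 7 ≡ 7 (mod 8), (2/7) = +1. Now have (1/7).
(1/7) = 1. Collecting the sign factors: 1.

1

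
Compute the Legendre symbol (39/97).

97 ≡ 1 (mod 4), so quadratic reciprocity gives (39/97) = (97/39). Reduce: 97 ≡ 19 (mod 39). Now have (19/39).
Both 19 ≡ 3 and 39 ≡ 3 (mod 4), so reciprocity gives (19/39) = -(39/19). Reduce: 39 ≡ 1 (mod 19). Now have -(1/19).
(1/19) = 1. Collecting the sign factors: -1.

-1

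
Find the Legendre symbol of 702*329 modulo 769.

By multiplicativity, (702·329/769) = (702/769)·(329/769).
First factor (702/769):
(702/769)
  = (351/769)    [769 ≡ 1 mod 8 ⇒ (2/769) = +1]
  = (769/351)    [QR: 769 ≡ 1 mod 4, sign kept]
  = (67/351)    [769 ≡ 67 mod 351]
  = -(351/67)    [QR: both ≡ 3 mod 4, sign flips]
  = -(16/67)    [351 ≡ 16 mod 67]
  = -(1/67)    [67 ≡ 3 mod 8 ⇒ (2/67)^4 = +1]
  = -1    [(1/67) = 1]
Second factor (329/769):
(329/769)
  = (769/329)    [QR: 329 ≡ 1 mod 4, sign kept]
  = (111/329)    [769 ≡ 111 mod 329]
  = (329/111)    [QR: 329 ≡ 1 mod 4, sign kept]
  = (107/111)    [329 ≡ 107 mod 111]
  = -(111/107)    [QR: both ≡ 3 mod 4, sign flips]
  = -(4/107)    [111 ≡ 4 mod 107]
  = -(1/107)    [107 ≡ 3 mod 8 ⇒ (2/107)^2 = +1]
  = -1    [(1/107) = 1]
Product: (-1)·(-1) = 1.

1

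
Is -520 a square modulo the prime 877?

no

(-520|877)
  = (357|877)    [-520 ≡ 357 mod 877]
  = (877|357)    [QR: 357 ≡ 1 mod 4, sign kept]
  = (163|357)    [877 ≡ 163 mod 357]
  = (357|163)    [QR: 357 ≡ 1 mod 4, sign kept]
  = (31|163)    [357 ≡ 31 mod 163]
  = -(163|31)    [QR: both ≡ 3 mod 4, sign flips]
  = -(8|31)    [163 ≡ 8 mod 31]
  = -(1|31)    [31 ≡ 7 mod 8 ⇒ (2|31)^3 = +1]
  = -1    [(1|31) = 1]
The Legendre symbol is -1, so x^2 ≡ -520 (mod 877) has no solution.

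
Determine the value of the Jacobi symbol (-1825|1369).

1

Pull out -1: (-1825|1369) = (-1|1369)·(1825|1369). Since 1369 ≡ 1 (mod 4), (-1|1369) = +1. Now have (1825|1369).
Reduce the numerator: 1825 ≡ 456 (mod 1369), so (1825|1369) = (456|1369).
Factor out 2: 456 = 2^3·57. Since 1369 ≡ 1 (mod 8), (2|1369) = +1, and (2|1369)^3 = +1. Now have (57|1369).
57 ≡ 1 (mod 4), so quadratic reciprocity gives (57|1369) = (1369|57). Reduce: 1369 ≡ 1 (mod 57). Now have (1|57).
(1|57) = 1. Collecting the sign factors: 1.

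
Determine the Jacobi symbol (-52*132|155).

1

By multiplicativity, (-52·132|155) = (-52|155)·(132|155).
First factor (-52|155):
Reduce the numerator: -52 ≡ 103 (mod 155), so (-52|155) = (103|155).
Both 103 ≡ 3 and 155 ≡ 3 (mod 4), so reciprocity gives (103|155) = -(155|103). Reduce: 155 ≡ 52 (mod 103). Now have -(52|103).
Factor out 2: 52 = 2^2·13. Since 103 ≡ 7 (mod 8), (2|103) = +1, and (2|103)^2 = +1. Now have -(13|103).
13 ≡ 1 (mod 4), so quadratic reciprocity gives (13|103) = (103|13). Reduce: 103 ≡ 12 (mod 13). Now have -(12|13).
Factor out 2: 12 = 2^2·3. Since 13 ≡ 5 (mod 8), (2|13) = -1, and (2|13)^2 = +1. Now have -(3|13).
13 ≡ 1 (mod 4), so quadratic reciprocity gives (3|13) = (13|3). Reduce: 13 ≡ 1 (mod 3). Now have -(1|3).
(1|3) = 1. Collecting the sign factors: -1.
Second factor (132|155):
Factor out 2: 132 = 2^2·33. Since 155 ≡ 3 (mod 8), (2|155) = -1, and (2|155)^2 = +1. Now have (33|155).
33 ≡ 1 (mod 4), so quadratic reciprocity gives (33|155) = (155|33). Reduce: 155 ≡ 23 (mod 33). Now have (23|33).
33 ≡ 1 (mod 4), so quadratic reciprocity gives (23|33) = (33|23). Reduce: 33 ≡ 10 (mod 23). Now have (10|23).
Factor out 2: 10 = 2·5. Since 23 ≡ 7 (mod 8), (2|23) = +1. Now have (5|23).
5 ≡ 1 (mod 4), so quadratic reciprocity gives (5|23) = (23|5). Reduce: 23 ≡ 3 (mod 5). Now have (3|5).
5 ≡ 1 (mod 4), so quadratic reciprocity gives (3|5) = (5|3). Reduce: 5 ≡ 2 (mod 3). Now have (2|3).
Factor out 2: 2 = 2. Since 3 ≡ 3 (mod 8), (2|3) = -1. Now have -(1|3).
(1|3) = 1. Collecting the sign factors: -1.
Product: (-1)·(-1) = 1.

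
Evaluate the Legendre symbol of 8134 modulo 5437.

1

Reduce the numerator: 8134 ≡ 2697 (mod 5437), so (8134/5437) = (2697/5437).
2697 ≡ 1 (mod 4), so quadratic reciprocity gives (2697/5437) = (5437/2697). Reduce: 5437 ≡ 43 (mod 2697). Now have (43/2697).
2697 ≡ 1 (mod 4), so quadratic reciprocity gives (43/2697) = (2697/43). Reduce: 2697 ≡ 31 (mod 43). Now have (31/43).
Both 31 ≡ 3 and 43 ≡ 3 (mod 4), so reciprocity gives (31/43) = -(43/31). Reduce: 43 ≡ 12 (mod 31). Now have -(12/31).
Factor out 2: 12 = 2^2·3. Since 31 ≡ 7 (mod 8), (2/31) = +1, and (2/31)^2 = +1. Now have -(3/31).
Both 3 ≡ 3 and 31 ≡ 3 (mod 4), so reciprocity gives (3/31) = -(31/3). Reduce: 31 ≡ 1 (mod 3). Now have (1/3).
(1/3) = 1. Collecting the sign factors: 1.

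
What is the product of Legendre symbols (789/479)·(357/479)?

By multiplicativity, (789·357/479) = (789/479)·(357/479).
First factor (789/479):
Reduce the numerator: 789 ≡ 310 (mod 479), so (789/479) = (310/479).
Factor out 2: 310 = 2·155. Since 479 ≡ 7 (mod 8), (2/479) = +1. Now have (155/479).
Both 155 ≡ 3 and 479 ≡ 3 (mod 4), so reciprocity gives (155/479) = -(479/155). Reduce: 479 ≡ 14 (mod 155). Now have -(14/155).
Factor out 2: 14 = 2·7. Since 155 ≡ 3 (mod 8), (2/155) = -1. Now have (7/155).
Both 7 ≡ 3 and 155 ≡ 3 (mod 4), so reciprocity gives (7/155) = -(155/7). Reduce: 155 ≡ 1 (mod 7). Now have -(1/7).
(1/7) = 1. Collecting the sign factors: -1.
Second factor (357/479):
357 ≡ 1 (mod 4), so quadratic reciprocity gives (357/479) = (479/357). Reduce: 479 ≡ 122 (mod 357). Now have (122/357).
Factor out 2: 122 = 2·61. Since 357 ≡ 5 (mod 8), (2/357) = -1. Now have -(61/357).
61 ≡ 1 (mod 4), so quadratic reciprocity gives (61/357) = (357/61). Reduce: 357 ≡ 52 (mod 61). Now have -(52/61).
Factor out 2: 52 = 2^2·13. Since 61 ≡ 5 (mod 8), (2/61) = -1, and (2/61)^2 = +1. Now have -(13/61).
13 ≡ 1 (mod 4), so quadratic reciprocity gives (13/61) = (61/13). Reduce: 61 ≡ 9 (mod 13). Now have -(9/13).
9 ≡ 1 (mod 4), so quadratic reciprocity gives (9/13) = (13/9). Reduce: 13 ≡ 4 (mod 9). Now have -(4/9).
Factor out 2: 4 = 2^2. Since 9 ≡ 1 (mod 8), (2/9) = +1, and (2/9)^2 = +1. Now have -(1/9).
(1/9) = 1. Collecting the sign factors: -1.
Product: (-1)·(-1) = 1.

1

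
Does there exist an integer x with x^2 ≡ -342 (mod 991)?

no

Pull out -1: (-342|991) = (-1|991)·(342|991). Since 991 ≡ 3 (mod 4), (-1|991) = -1. Now have -(342|991).
Factor out 2: 342 = 2·171. Since 991 ≡ 7 (mod 8), (2|991) = +1. Now have -(171|991).
Both 171 ≡ 3 and 991 ≡ 3 (mod 4), so reciprocity gives (171|991) = -(991|171). Reduce: 991 ≡ 136 (mod 171). Now have (136|171).
Factor out 2: 136 = 2^3·17. Since 171 ≡ 3 (mod 8), (2|171) = -1, and (2|171)^3 = -1. Now have -(17|171).
17 ≡ 1 (mod 4), so quadratic reciprocity gives (17|171) = (171|17). Reduce: 171 ≡ 1 (mod 17). Now have -(1|17).
(1|17) = 1. Collecting the sign factors: -1.
The Legendre symbol is -1, so x^2 ≡ -342 (mod 991) has no solution.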